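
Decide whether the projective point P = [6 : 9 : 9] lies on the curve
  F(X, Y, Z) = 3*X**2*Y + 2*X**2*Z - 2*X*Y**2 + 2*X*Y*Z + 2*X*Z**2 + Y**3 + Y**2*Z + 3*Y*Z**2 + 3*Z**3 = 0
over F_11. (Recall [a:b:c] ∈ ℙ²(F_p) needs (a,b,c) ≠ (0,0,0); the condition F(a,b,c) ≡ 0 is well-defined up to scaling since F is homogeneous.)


F(6,9,9) ≡ 9 (mod 11); P is NOT on the curve.

Evaluate F(6, 9, 9) term-by-term (mod 11).
  3*X**2*Y ↦ 3·36·9·1 = 972
  2*X**2*Z ↦ 2·36·1·9 = 648
  -2*X*Y**2 ↦ -2·6·81·1 = -972
  2*X*Y*Z ↦ 2·6·9·9 = 972
  2*X*Z**2 ↦ 2·6·1·81 = 972
  Y**3 ↦ 1·1·729·1 = 729
  Y**2*Z ↦ 1·1·81·9 = 729
  3*Y*Z**2 ↦ 3·1·9·81 = 2187
  3*Z**3 ↦ 3·1·1·729 = 2187
Sum: F(6, 9, 9) = (972) + (648) + (-972) + (972) + (972) + (729) + (729) + (2187) + (2187) = 8424.
Reducing mod 11: 8424 ≡ 9 (mod 11).
Since F(a, b, c) ≡ 9 ≠ 0 (mod 11), P does NOT lie on the curve.


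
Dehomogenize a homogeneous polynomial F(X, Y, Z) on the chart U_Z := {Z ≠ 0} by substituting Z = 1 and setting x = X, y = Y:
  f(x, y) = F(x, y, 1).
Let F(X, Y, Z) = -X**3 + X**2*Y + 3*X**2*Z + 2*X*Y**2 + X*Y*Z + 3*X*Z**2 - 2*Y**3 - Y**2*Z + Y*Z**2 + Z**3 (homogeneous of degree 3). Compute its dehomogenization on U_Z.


f(x, y) = -x**3 + x**2*y + 3*x**2 + 2*x*y**2 + x*y + 3*x - 2*y**3 - y**2 + y + 1

On U_Z we set Z = 1. Each monomial c·X^i·Y^j·Z^k in F becomes c·x^i·y^j·1^k = c·x^i·y^j.
Substituting Z = 1: F(X, Y, 1) = -x**3 + x**2*y + 3*x**2 + 2*x*y**2 + x*y + 3*x - 2*y**3 - y**2 + y + 1.
Note: deg(f) ≤ deg(F) = 3; strict inequality happens when F is divisible by Z (lost terms).


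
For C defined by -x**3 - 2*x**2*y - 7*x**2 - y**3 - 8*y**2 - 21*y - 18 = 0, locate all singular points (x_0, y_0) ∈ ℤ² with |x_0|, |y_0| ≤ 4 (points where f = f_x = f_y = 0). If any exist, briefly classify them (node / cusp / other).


Singular points: {(0, -3)}; classification: node.

Compute partial derivatives:
  f_x = -3*x**2 - 4*x*y - 14*x.
  f_y = -2*x**2 - 3*y**2 - 16*y - 21.
Scan x_0 ∈ {−4, ..., 4}. For each x_0, f_y(x_0, y) is a polynomial in y; find its integer roots y ∈ {−4, ..., 4}, then test f_x and f at those candidates.
  x = -4: f_y(-4, y) = -3*y**2 - 16*y - 53; no integer root y with |y| ≤ 4.
  x = -3: f_y(-3, y) = -3*y**2 - 16*y - 39; no integer root y with |y| ≤ 4.
  x = -2: f_y(-2, y) = -3*y**2 - 16*y - 29; no integer root y with |y| ≤ 4.
  x = -1: f_y(-1, y) = -3*y**2 - 16*y - 23; no integer root y with |y| ≤ 4.
  x = 0: f_y(0, y) = -3*y**2 - 16*y - 21; vanishes at y ∈ {-3}. (0, -3): f_x = 0, f = 0 — SINGULAR.
  x = 1: f_y(1, y) = -3*y**2 - 16*y - 23; no integer root y with |y| ≤ 4.
  x = 2: f_y(2, y) = -3*y**2 - 16*y - 29; no integer root y with |y| ≤ 4.
  x = 3: f_y(3, y) = -3*y**2 - 16*y - 39; no integer root y with |y| ≤ 4.
  x = 4: f_y(4, y) = -3*y**2 - 16*y - 53; no integer root y with |y| ≤ 4.
Only singular point on the grid: (0, -3).
Classify: substitute x = 0 + u, y = -3 + v and expand: f = -u**3 - 2*u**2*v - u**2 - v**3 + v**2.
No constant or linear terms (consistent with a singular point). Quadratic part: -u**2 + v**2. Cubic part: -u**3 - 2*u**2*v - v**3.
The quadratic part v**2 - u**2 = (v − u)(v + u) splits into two distinct linear factors, so there are two distinct tangent lines y − -3 = ±(x − 0) — this is a node (ordinary double point).
Classification: node.


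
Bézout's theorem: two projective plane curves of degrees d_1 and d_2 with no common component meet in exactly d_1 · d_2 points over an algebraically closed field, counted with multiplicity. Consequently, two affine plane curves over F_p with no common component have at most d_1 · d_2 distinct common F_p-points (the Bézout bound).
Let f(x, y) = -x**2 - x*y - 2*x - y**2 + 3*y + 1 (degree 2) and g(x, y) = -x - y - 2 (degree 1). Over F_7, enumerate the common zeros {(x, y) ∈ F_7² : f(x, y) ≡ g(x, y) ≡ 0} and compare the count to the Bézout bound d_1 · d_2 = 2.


Common zeros: ∅; count = 0; Bézout bound = 2.

deg(f) = 2, deg(g) = 1, so Bézout bound = 2.
Scan x ∈ F_7. For each x, list the y ∈ F_7 with f(x, y) ≡ 0 and those with g(x, y) ≡ 0 (mod 7); the common zeros in that column are the intersection.
  x = 0: f ≡ 0 at y ∈ ∅; g ≡ 0 at y ∈ {5}; common: ∅.
  x = 1: f ≡ 0 at y ∈ ∅; g ≡ 0 at y ∈ {4}; common: ∅.
  x = 2: f ≡ 0 at y ∈ {0, 1}; g ≡ 0 at y ∈ {3}; common: ∅.
  x = 3: f ≡ 0 at y ∈ {0}; g ≡ 0 at y ∈ {2}; common: ∅.
  x = 4: f ≡ 0 at y ∈ {3}; g ≡ 0 at y ∈ {1}; common: ∅.
  x = 5: f ≡ 0 at y ∈ {2, 3}; g ≡ 0 at y ∈ {0}; common: ∅.
  x = 6: f ≡ 0 at y ∈ ∅; g ≡ 0 at y ∈ {6}; common: ∅.
Collecting: common zeros = ∅, so the count is 0.
Comparison with the Bézout bound: 0 ≤ 2 = deg(f)·deg(g), as expected for curves with no common component (the affine F_7-count falls short of the bound because intersections may lie at infinity, over extension fields, or carry multiplicity).


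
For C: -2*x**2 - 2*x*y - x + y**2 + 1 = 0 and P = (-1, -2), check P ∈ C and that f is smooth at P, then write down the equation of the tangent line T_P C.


Tangent line at P: 7*x - 2*y + 3 = 0.

Step 1: f(-1, -2) = 0, so P lies on C.
Step 2: partial derivatives
  f_x(x, y) = -4*x - 2*y - 1, f_y(x, y) = -2*x + 2*y.
  f_x(P) = 7, f_y(P) = -2 (gradient nonzero, so P is smooth).
Step 3: tangent line at P: 7·(x − -1) + -2·(y − -2) = 0.
Expanding: 7*x - 2*y + 3 = 0.


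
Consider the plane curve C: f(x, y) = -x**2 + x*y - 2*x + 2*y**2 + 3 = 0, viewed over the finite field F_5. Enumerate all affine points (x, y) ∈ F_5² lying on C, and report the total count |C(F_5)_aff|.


Affine F_5-points: {(0, 1), (0, 4), (1, 0), (1, 2), (2, 0), (2, 4), (3, 3), (4, 1), (4, 2)}; count = 9.

For each of the 25 pairs (x, y) ∈ F_5², evaluate f(x, y) mod 5. Record the zeros.
  x = 0: [0↦3, 1↦0, 2↦1, 3↦1, 4↦0]  zeros at y ∈ {1, 4}
  x = 1: [0↦0, 1↦3, 2↦0, 3↦1, 4↦1]  zeros at y ∈ {0, 2}
  x = 2: [0↦0, 1↦4, 2↦2, 3↦4, 4↦0]  zeros at y ∈ {0, 4}
  x = 3: [0↦3, 1↦3, 2↦2, 3↦0, 4↦2]  zeros at y ∈ {3}
  x = 4: [0↦4, 1↦0, 2↦0, 3↦4, 4↦2]  zeros at y ∈ {1, 2}
Collecting zeros: affine points = {(0, 1), (0, 4), (1, 0), (1, 2), (2, 0), (2, 4), (3, 3), (4, 1), (4, 2)}.
Total count |C(F_5)_aff| = 9.


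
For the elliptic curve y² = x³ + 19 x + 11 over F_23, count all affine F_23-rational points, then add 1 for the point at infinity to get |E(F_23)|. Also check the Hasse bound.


Affine points = {(1, 10), (1, 13), (3, 7), (3, 16), (4, 6), (4, 17), (5, 1), (5, 22), (7, 2), (7, 21), (8, 10), (8, 13), (12, 9), (12, 14), (14, 10), (14, 13), (16, 8), (16, 15), (17, 7), (17, 16), (19, 3), (19, 20)}; affine count = 22; |E(F_23)| = 23.

Discriminant check: Δ ∝ 4a³ + 27b² = 4·19³ + 27·11² = 4·6859 + 27·121 ≡ 21 (mod 23). Nonzero ⇒ E is nonsingular.
For each x ∈ F_23, compute rhs = x³ + 19·x + 11 mod 23, then count y ∈ F_23 with y² ≡ rhs.
  x = 0: rhs = 11, matching y values: none (0 points).
  x = 1: rhs = 8, matching y values: 10, 13 (2 points).
  x = 2: rhs = 11, matching y values: none (0 points).
  x = 3: rhs = 3, matching y values: 7, 16 (2 points).
  x = 4: rhs = 13, matching y values: 6, 17 (2 points).
  x = 5: rhs = 1, matching y values: 1, 22 (2 points).
  x = 6: rhs = 19, matching y values: none (0 points).
  x = 7: rhs = 4, matching y values: 2, 21 (2 points).
  x = 8: rhs = 8, matching y values: 10, 13 (2 points).
  x = 9: rhs = 14, matching y values: none (0 points).
  x = 10: rhs = 5, matching y values: none (0 points).
  x = 11: rhs = 10, matching y values: none (0 points).
  x = 12: rhs = 12, matching y values: 9, 14 (2 points).
  x = 13: rhs = 17, matching y values: none (0 points).
  x = 14: rhs = 8, matching y values: 10, 13 (2 points).
  x = 15: rhs = 14, matching y values: none (0 points).
  x = 16: rhs = 18, matching y values: 8, 15 (2 points).
  x = 17: rhs = 3, matching y values: 7, 16 (2 points).
  x = 18: rhs = 21, matching y values: none (0 points).
  x = 19: rhs = 9, matching y values: 3, 20 (2 points).
  x = 20: rhs = 19, matching y values: none (0 points).
  x = 21: rhs = 11, matching y values: none (0 points).
  x = 22: rhs = 14, matching y values: none (0 points).
Total affine count: 22.
Full point count |E(F_23)| = 22 + 1 = 23.
Hasse bound: |23 − (23+1)| = |-1| = 1 ≤ 2√23 ≈ 9.5917 ✓.


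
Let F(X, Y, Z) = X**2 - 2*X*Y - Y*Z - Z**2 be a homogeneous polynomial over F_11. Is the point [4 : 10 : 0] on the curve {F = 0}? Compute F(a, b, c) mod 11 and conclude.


F(4,10,0) ≡ 2 (mod 11); P is NOT on the curve.

Evaluate F(4, 10, 0) term-by-term (mod 11).
  X**2 ↦ 1·16·1·1 = 16
  -2*X*Y ↦ -2·4·10·1 = -80
  -Y*Z ↦ -1·1·10·0 = 0
  -Z**2 ↦ -1·1·1·0 = 0
Sum: F(4, 10, 0) = (16) + (-80) + (0) + (0) = -64.
Reducing mod 11: -64 ≡ 2 (mod 11).
Since F(a, b, c) ≡ 2 ≠ 0 (mod 11), P does NOT lie on the curve.


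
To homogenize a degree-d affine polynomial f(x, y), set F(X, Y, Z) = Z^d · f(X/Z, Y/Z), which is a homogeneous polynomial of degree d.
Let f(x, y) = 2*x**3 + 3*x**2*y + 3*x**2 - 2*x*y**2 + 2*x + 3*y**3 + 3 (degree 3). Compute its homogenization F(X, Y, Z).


F(X, Y, Z) = 2*X**3 + 3*X**2*Y + 3*X**2*Z - 2*X*Y**2 + 2*X*Z**2 + 3*Y**3 + 3*Z**3

deg(f) = 3.
Substitute x = X/Z, y = Y/Z into f, then multiply by Z^3.
  monomial 2·x^3·y^0 ↦ 2·X^3·Y^0·Z^0.
  monomial 3·x^2·y^1 ↦ 3·X^2·Y^1·Z^0.
  monomial 3·x^2·y^0 ↦ 3·X^2·Y^0·Z^1.
  monomial -2·x^1·y^2 ↦ -2·X^1·Y^2·Z^0.
  monomial 2·x^1·y^0 ↦ 2·X^1·Y^0·Z^2.
  monomial 3·x^0·y^3 ↦ 3·X^0·Y^3·Z^0.
  monomial 3·x^0·y^0 ↦ 3·X^0·Y^0·Z^3.
Collecting: F(X, Y, Z) = 2*X**3 + 3*X**2*Y + 3*X**2*Z - 2*X*Y**2 + 2*X*Z**2 + 3*Y**3 + 3*Z**3.


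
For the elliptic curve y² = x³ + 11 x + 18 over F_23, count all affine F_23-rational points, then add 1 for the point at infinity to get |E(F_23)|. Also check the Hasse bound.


Affine points = {(0, 8), (0, 15), (2, 5), (2, 18), (3, 3), (3, 20), (6, 1), (6, 22), (7, 1), (7, 22), (9, 8), (9, 15), (10, 1), (10, 22), (13, 9), (13, 14), (14, 8), (14, 15), (15, 4), (15, 19), (16, 9), (16, 14), (17, 9), (17, 14), (19, 5), (19, 18), (20, 2), (20, 21), (22, 11), (22, 12)}; affine count = 30; |E(F_23)| = 31.

Discriminant check: Δ ∝ 4a³ + 27b² = 4·11³ + 27·18² = 4·1331 + 27·324 ≡ 19 (mod 23). Nonzero ⇒ E is nonsingular.
For each x ∈ F_23, compute rhs = x³ + 11·x + 18 mod 23, then count y ∈ F_23 with y² ≡ rhs.
  x = 0: rhs = 18, matching y values: 8, 15 (2 points).
  x = 1: rhs = 7, matching y values: none (0 points).
  x = 2: rhs = 2, matching y values: 5, 18 (2 points).
  x = 3: rhs = 9, matching y values: 3, 20 (2 points).
  x = 4: rhs = 11, matching y values: none (0 points).
  x = 5: rhs = 14, matching y values: none (0 points).
  x = 6: rhs = 1, matching y values: 1, 22 (2 points).
  x = 7: rhs = 1, matching y values: 1, 22 (2 points).
  x = 8: rhs = 20, matching y values: none (0 points).
  x = 9: rhs = 18, matching y values: 8, 15 (2 points).
  x = 10: rhs = 1, matching y values: 1, 22 (2 points).
  x = 11: rhs = 21, matching y values: none (0 points).
  x = 12: rhs = 15, matching y values: none (0 points).
  x = 13: rhs = 12, matching y values: 9, 14 (2 points).
  x = 14: rhs = 18, matching y values: 8, 15 (2 points).
  x = 15: rhs = 16, matching y values: 4, 19 (2 points).
  x = 16: rhs = 12, matching y values: 9, 14 (2 points).
  x = 17: rhs = 12, matching y values: 9, 14 (2 points).
  x = 18: rhs = 22, matching y values: none (0 points).
  x = 19: rhs = 2, matching y values: 5, 18 (2 points).
  x = 20: rhs = 4, matching y values: 2, 21 (2 points).
  x = 21: rhs = 11, matching y values: none (0 points).
  x = 22: rhs = 6, matching y values: 11, 12 (2 points).
Total affine count: 30.
Full point count |E(F_23)| = 30 + 1 = 31.
Hasse bound: |31 − (23+1)| = |7| = 7 ≤ 2√23 ≈ 9.5917 ✓.


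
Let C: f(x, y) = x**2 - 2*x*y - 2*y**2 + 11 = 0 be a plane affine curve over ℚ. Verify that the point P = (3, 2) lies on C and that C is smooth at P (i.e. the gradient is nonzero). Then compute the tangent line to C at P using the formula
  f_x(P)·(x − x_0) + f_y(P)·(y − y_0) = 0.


Tangent line at P: 2*x - 14*y + 22 = 0.

Step 1: f(3, 2) = 0, so P lies on C.
Step 2: partial derivatives
  f_x(x, y) = 2*x - 2*y, f_y(x, y) = -2*x - 4*y.
  f_x(P) = 2, f_y(P) = -14 (gradient nonzero, so P is smooth).
Step 3: tangent line at P: 2·(x − 3) + -14·(y − 2) = 0.
Expanding: 2*x - 14*y + 22 = 0.


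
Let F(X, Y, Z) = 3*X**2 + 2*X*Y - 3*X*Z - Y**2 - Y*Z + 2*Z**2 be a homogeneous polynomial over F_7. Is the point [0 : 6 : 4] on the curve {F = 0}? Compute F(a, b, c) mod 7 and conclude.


F(0,6,4) ≡ 0 (mod 7); P is on the curve.

Evaluate F(0, 6, 4) term-by-term (mod 7).
  3*X**2 ↦ 3·0·1·1 = 0
  2*X*Y ↦ 2·0·6·1 = 0
  -3*X*Z ↦ -3·0·1·4 = 0
  -Y**2 ↦ -1·1·36·1 = -36
  -Y*Z ↦ -1·1·6·4 = -24
  2*Z**2 ↦ 2·1·1·16 = 32
Sum: F(0, 6, 4) = (0) + (0) + (0) + (-36) + (-24) + (32) = -28.
Reducing mod 7: -28 ≡ 0 (mod 7).
Since F(a, b, c) ≡ 0 (mod 7), P lies on the curve.


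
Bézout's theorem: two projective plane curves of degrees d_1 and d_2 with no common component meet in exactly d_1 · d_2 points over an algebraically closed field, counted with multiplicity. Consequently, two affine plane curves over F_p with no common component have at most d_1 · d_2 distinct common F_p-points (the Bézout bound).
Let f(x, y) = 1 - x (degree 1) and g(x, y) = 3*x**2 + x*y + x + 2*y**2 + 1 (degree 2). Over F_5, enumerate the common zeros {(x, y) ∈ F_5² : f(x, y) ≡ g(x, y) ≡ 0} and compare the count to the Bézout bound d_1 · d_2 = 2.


Common zeros: {(1, 0), (1, 2)}; count = 2; Bézout bound = 2.

deg(f) = 1, deg(g) = 2, so Bézout bound = 2.
Scan x ∈ F_5. For each x, list the y ∈ F_5 with f(x, y) ≡ 0 and those with g(x, y) ≡ 0 (mod 5); the common zeros in that column are the intersection.
  x = 0: f ≡ 0 at y ∈ ∅; g ≡ 0 at y ∈ ∅; common: ∅.
  x = 1: f ≡ 0 at y ∈ {0, 1, 2, 3, 4}; g ≡ 0 at y ∈ {0, 2}; common: {0, 2}.
  x = 2: f ≡ 0 at y ∈ ∅; g ≡ 0 at y ∈ {0, 4}; common: ∅.
  x = 3: f ≡ 0 at y ∈ ∅; g ≡ 0 at y ∈ {2, 4}; common: ∅.
  x = 4: f ≡ 0 at y ∈ ∅; g ≡ 0 at y ∈ ∅; common: ∅.
Collecting: common zeros = {(1, 0), (1, 2)}, so the count is 2.
Comparison with the Bézout bound: 2 ≤ 2 = deg(f)·deg(g), as expected for curves with no common component (the bound is attained).


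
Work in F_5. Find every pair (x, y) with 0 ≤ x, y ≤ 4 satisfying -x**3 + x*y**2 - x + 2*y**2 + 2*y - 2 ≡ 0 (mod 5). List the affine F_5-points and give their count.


Affine F_5-points: {(0, 2), (2, 3), (2, 4), (3, 1), (4, 0), (4, 3)}; count = 6.

For each of the 25 pairs (x, y) ∈ F_5², evaluate f(x, y) mod 5. Record the zeros.
  x = 0: [0↦3, 1↦2, 2↦0, 3↦2, 4↦3]  zeros at y ∈ {2}
  x = 1: [0↦1, 1↦1, 2↦2, 3↦4, 4↦2]  zeros at y ∈ ∅
  x = 2: [0↦3, 1↦4, 2↦3, 3↦0, 4↦0]  zeros at y ∈ {3, 4}
  x = 3: [0↦3, 1↦0, 2↦2, 3↦4, 4↦1]  zeros at y ∈ {1}
  x = 4: [0↦0, 1↦3, 2↦3, 3↦0, 4↦4]  zeros at y ∈ {0, 3}
Collecting zeros: affine points = {(0, 2), (2, 3), (2, 4), (3, 1), (4, 0), (4, 3)}.
Total count |C(F_5)_aff| = 6.


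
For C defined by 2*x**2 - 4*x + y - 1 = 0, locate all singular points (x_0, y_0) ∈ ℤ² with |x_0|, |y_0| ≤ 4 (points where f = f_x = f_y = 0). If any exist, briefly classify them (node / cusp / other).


No singular points in the scanned grid; C is smooth there.

Compute partial derivatives:
  f_x = 4*x - 4.
  f_y = 1.
f_y = 1 is a nonzero constant, so f_y never vanishes: no point (x, y) can satisfy f = f_x = f_y = 0. In particular no (x, y) ∈ {−4, ..., 4}² is singular; the curve is smooth.


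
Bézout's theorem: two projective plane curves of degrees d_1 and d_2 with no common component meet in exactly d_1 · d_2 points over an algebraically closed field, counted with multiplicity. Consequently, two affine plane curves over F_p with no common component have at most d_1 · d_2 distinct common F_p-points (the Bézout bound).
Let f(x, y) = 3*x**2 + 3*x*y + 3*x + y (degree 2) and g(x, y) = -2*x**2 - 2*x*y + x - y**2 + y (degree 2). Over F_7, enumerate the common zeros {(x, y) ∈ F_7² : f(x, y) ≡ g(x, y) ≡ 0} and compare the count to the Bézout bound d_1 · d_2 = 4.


Common zeros: {(0, 0), (1, 2)}; count = 2; Bézout bound = 4.

deg(f) = 2, deg(g) = 2, so Bézout bound = 4.
Scan x ∈ F_7. For each x, list the y ∈ F_7 with f(x, y) ≡ 0 and those with g(x, y) ≡ 0 (mod 7); the common zeros in that column are the intersection.
  x = 0: f ≡ 0 at y ∈ {0}; g ≡ 0 at y ∈ {0, 1}; common: {0}.
  x = 1: f ≡ 0 at y ∈ {2}; g ≡ 0 at y ∈ {2, 4}; common: {2}.
  x = 2: f ≡ 0 at y ∈ ∅; g ≡ 0 at y ∈ ∅; common: ∅.
  x = 3: f ≡ 0 at y ∈ {2}; g ≡ 0 at y ∈ {1}; common: ∅.
  x = 4: f ≡ 0 at y ∈ {4}; g ≡ 0 at y ∈ {0}; common: ∅.
  x = 5: f ≡ 0 at y ∈ {4}; g ≡ 0 at y ∈ ∅; common: ∅.
  x = 6: f ≡ 0 at y ∈ {0}; g ≡ 0 at y ∈ {4, 6}; common: ∅.
Collecting: common zeros = {(0, 0), (1, 2)}, so the count is 2.
Comparison with the Bézout bound: 2 ≤ 4 = deg(f)·deg(g), as expected for curves with no common component (the affine F_7-count falls short of the bound because intersections may lie at infinity, over extension fields, or carry multiplicity).


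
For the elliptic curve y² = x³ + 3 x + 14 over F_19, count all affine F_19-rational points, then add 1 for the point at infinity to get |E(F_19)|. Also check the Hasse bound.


Affine points = {(2, 3), (2, 16), (6, 1), (6, 18), (7, 6), (7, 13), (12, 7), (12, 12), (14, 8), (14, 11), (16, 4), (16, 15), (17, 0)}; affine count = 13; |E(F_19)| = 14.

Discriminant check: Δ ∝ 4a³ + 27b² = 4·3³ + 27·14² = 4·27 + 27·196 ≡ 4 (mod 19). Nonzero ⇒ E is nonsingular.
For each x ∈ F_19, compute rhs = x³ + 3·x + 14 mod 19, then count y ∈ F_19 with y² ≡ rhs.
  x = 0: rhs = 14, matching y values: none (0 points).
  x = 1: rhs = 18, matching y values: none (0 points).
  x = 2: rhs = 9, matching y values: 3, 16 (2 points).
  x = 3: rhs = 12, matching y values: none (0 points).
  x = 4: rhs = 14, matching y values: none (0 points).
  x = 5: rhs = 2, matching y values: none (0 points).
  x = 6: rhs = 1, matching y values: 1, 18 (2 points).
  x = 7: rhs = 17, matching y values: 6, 13 (2 points).
  x = 8: rhs = 18, matching y values: none (0 points).
  x = 9: rhs = 10, matching y values: none (0 points).
  x = 10: rhs = 18, matching y values: none (0 points).
  x = 11: rhs = 10, matching y values: none (0 points).
  x = 12: rhs = 11, matching y values: 7, 12 (2 points).
  x = 13: rhs = 8, matching y values: none (0 points).
  x = 14: rhs = 7, matching y values: 8, 11 (2 points).
  x = 15: rhs = 14, matching y values: none (0 points).
  x = 16: rhs = 16, matching y values: 4, 15 (2 points).
  x = 17: rhs = 0, matching y values: 0 (1 points).
  x = 18: rhs = 10, matching y values: none (0 points).
Total affine count: 13.
Full point count |E(F_19)| = 13 + 1 = 14.
Hasse bound: |14 − (19+1)| = |-6| = 6 ≤ 2√19 ≈ 8.7178 ✓.


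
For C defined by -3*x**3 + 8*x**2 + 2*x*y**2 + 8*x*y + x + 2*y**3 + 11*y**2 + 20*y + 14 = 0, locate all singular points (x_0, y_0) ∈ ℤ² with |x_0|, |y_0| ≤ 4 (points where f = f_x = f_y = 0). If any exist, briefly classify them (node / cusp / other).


Singular points: {(1, -2)}; classification: node.

Compute partial derivatives:
  f_x = -9*x**2 + 16*x + 2*y**2 + 8*y + 1.
  f_y = 4*x*y + 8*x + 6*y**2 + 22*y + 20.
Scan x_0 ∈ {−4, ..., 4}. For each x_0, f_y(x_0, y) is a polynomial in y; find its integer roots y ∈ {−4, ..., 4}, then test f_x and f at those candidates.
  x = -4: f_y(-4, y) = 6*y**2 + 6*y - 12; vanishes at y ∈ {-2, 1}. (-4, -2): f_x = -215 ≠ 0; (-4, 1): f_x = -197 ≠ 0.
  x = -3: f_y(-3, y) = 6*y**2 + 10*y - 4; vanishes at y ∈ {-2}. (-3, -2): f_x = -136 ≠ 0.
  x = -2: f_y(-2, y) = 6*y**2 + 14*y + 4; vanishes at y ∈ {-2}. (-2, -2): f_x = -75 ≠ 0.
  x = -1: f_y(-1, y) = 6*y**2 + 18*y + 12; vanishes at y ∈ {-2, -1}. (-1, -2): f_x = -32 ≠ 0; (-1, -1): f_x = -30 ≠ 0.
  x = 0: f_y(0, y) = 6*y**2 + 22*y + 20; vanishes at y ∈ {-2}. (0, -2): f_x = -7 ≠ 0.
  x = 1: f_y(1, y) = 6*y**2 + 26*y + 28; vanishes at y ∈ {-2}. (1, -2): f_x = 0, f = 0 — SINGULAR.
  x = 2: f_y(2, y) = 6*y**2 + 30*y + 36; vanishes at y ∈ {-3, -2}. (2, -3): f_x = -9 ≠ 0; (2, -2): f_x = -11 ≠ 0.
  x = 3: f_y(3, y) = 6*y**2 + 34*y + 44; vanishes at y ∈ {-2}. (3, -2): f_x = -40 ≠ 0.
  x = 4: f_y(4, y) = 6*y**2 + 38*y + 52; vanishes at y ∈ {-2}. (4, -2): f_x = -87 ≠ 0.
Only singular point on the grid: (1, -2).
Classify: substitute x = 1 + u, y = -2 + v and expand: f = -3*u**3 - u**2 + 2*u*v**2 + 2*v**3 + v**2.
No constant or linear terms (consistent with a singular point). Quadratic part: -u**2 + v**2. Cubic part: -3*u**3 + 2*u*v**2 + 2*v**3.
The quadratic part v**2 - u**2 = (v − u)(v + u) splits into two distinct linear factors, so there are two distinct tangent lines y − -2 = ±(x − 1) — this is a node (ordinary double point).
Classification: node.


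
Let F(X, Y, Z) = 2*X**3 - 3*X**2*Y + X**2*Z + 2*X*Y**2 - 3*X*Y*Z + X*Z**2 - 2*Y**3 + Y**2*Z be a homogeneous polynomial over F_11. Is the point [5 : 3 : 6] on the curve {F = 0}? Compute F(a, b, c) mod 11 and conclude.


F(5,3,6) ≡ 10 (mod 11); P is NOT on the curve.

Evaluate F(5, 3, 6) term-by-term (mod 11).
  2*X**3 ↦ 2·125·1·1 = 250
  -3*X**2*Y ↦ -3·25·3·1 = -225
  X**2*Z ↦ 1·25·1·6 = 150
  2*X*Y**2 ↦ 2·5·9·1 = 90
  -3*X*Y*Z ↦ -3·5·3·6 = -270
  X*Z**2 ↦ 1·5·1·36 = 180
  -2*Y**3 ↦ -2·1·27·1 = -54
  Y**2*Z ↦ 1·1·9·6 = 54
Sum: F(5, 3, 6) = (250) + (-225) + (150) + (90) + (-270) + (180) + (-54) + (54) = 175.
Reducing mod 11: 175 ≡ 10 (mod 11).
Since F(a, b, c) ≡ 10 ≠ 0 (mod 11), P does NOT lie on the curve.


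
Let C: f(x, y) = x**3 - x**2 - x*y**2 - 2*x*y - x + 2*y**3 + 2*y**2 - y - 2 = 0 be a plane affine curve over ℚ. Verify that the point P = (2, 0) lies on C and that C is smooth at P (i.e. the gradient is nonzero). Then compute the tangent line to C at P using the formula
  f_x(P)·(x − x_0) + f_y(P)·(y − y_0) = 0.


Tangent line at P: 7*x - 5*y - 14 = 0.

Step 1: f(2, 0) = 0, so P lies on C.
Step 2: partial derivatives
  f_x(x, y) = 3*x**2 - 2*x - y**2 - 2*y - 1, f_y(x, y) = -2*x*y - 2*x + 6*y**2 + 4*y - 1.
  f_x(P) = 7, f_y(P) = -5 (gradient nonzero, so P is smooth).
Step 3: tangent line at P: 7·(x − 2) + -5·(y − 0) = 0.
Expanding: 7*x - 5*y - 14 = 0.


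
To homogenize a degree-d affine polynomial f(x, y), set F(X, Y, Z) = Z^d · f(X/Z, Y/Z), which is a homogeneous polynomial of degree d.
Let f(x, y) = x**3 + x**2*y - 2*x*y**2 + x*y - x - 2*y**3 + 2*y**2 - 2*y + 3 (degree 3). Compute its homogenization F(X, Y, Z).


F(X, Y, Z) = X**3 + X**2*Y - 2*X*Y**2 + X*Y*Z - X*Z**2 - 2*Y**3 + 2*Y**2*Z - 2*Y*Z**2 + 3*Z**3

deg(f) = 3.
Substitute x = X/Z, y = Y/Z into f, then multiply by Z^3.
  monomial 1·x^3·y^0 ↦ 1·X^3·Y^0·Z^0.
  monomial 1·x^2·y^1 ↦ 1·X^2·Y^1·Z^0.
  monomial -2·x^1·y^2 ↦ -2·X^1·Y^2·Z^0.
  monomial 1·x^1·y^1 ↦ 1·X^1·Y^1·Z^1.
  monomial -1·x^1·y^0 ↦ -1·X^1·Y^0·Z^2.
  monomial -2·x^0·y^3 ↦ -2·X^0·Y^3·Z^0.
  monomial 2·x^0·y^2 ↦ 2·X^0·Y^2·Z^1.
  monomial -2·x^0·y^1 ↦ -2·X^0·Y^1·Z^2.
  monomial 3·x^0·y^0 ↦ 3·X^0·Y^0·Z^3.
Collecting: F(X, Y, Z) = X**3 + X**2*Y - 2*X*Y**2 + X*Y*Z - X*Z**2 - 2*Y**3 + 2*Y**2*Z - 2*Y*Z**2 + 3*Z**3.


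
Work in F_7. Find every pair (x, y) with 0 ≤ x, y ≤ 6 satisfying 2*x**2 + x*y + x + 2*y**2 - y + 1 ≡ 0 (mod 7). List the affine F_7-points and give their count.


Affine F_7-points: {(0, 2), (2, 1), (2, 2), (4, 1), (5, 0), (5, 5), (6, 3), (6, 5)}; count = 8.

For each of the 49 pairs (x, y) ∈ F_7², evaluate f(x, y) mod 7. Record the zeros.
  x = 0: [0↦1, 1↦2, 2↦0, 3↦2, 4↦1, 5↦4, 6↦4]  zeros at y ∈ {2}
  x = 1: [0↦4, 1↦6, 2↦5, 3↦1, 4↦1, 5↦5, 6↦6]  zeros at y ∈ ∅
  x = 2: [0↦4, 1↦0, 2↦0, 3↦4, 4↦5, 5↦3, 6↦5]  zeros at y ∈ {1, 2}
  x = 3: [0↦1, 1↦5, 2↦6, 3↦4, 4↦6, 5↦5, 6↦1]  zeros at y ∈ ∅
  x = 4: [0↦2, 1↦0, 2↦2, 3↦1, 4↦4, 5↦4, 6↦1]  zeros at y ∈ {1}
  x = 5: [0↦0, 1↦6, 2↦2, 3↦2, 4↦6, 5↦0, 6↦5]  zeros at y ∈ {0, 5}
  x = 6: [0↦2, 1↦2, 2↦6, 3↦0, 4↦5, 5↦0, 6↦6]  zeros at y ∈ {3, 5}
Collecting zeros: affine points = {(0, 2), (2, 1), (2, 2), (4, 1), (5, 0), (5, 5), (6, 3), (6, 5)}.
Total count |C(F_7)_aff| = 8.


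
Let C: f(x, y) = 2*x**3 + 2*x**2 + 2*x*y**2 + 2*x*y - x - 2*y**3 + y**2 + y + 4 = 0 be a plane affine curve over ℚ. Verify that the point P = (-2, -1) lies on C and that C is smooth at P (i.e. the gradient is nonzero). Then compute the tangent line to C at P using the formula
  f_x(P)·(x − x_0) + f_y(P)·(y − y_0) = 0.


Tangent line at P: 15*x - 3*y + 27 = 0.

Step 1: f(-2, -1) = 0, so P lies on C.
Step 2: partial derivatives
  f_x(x, y) = 6*x**2 + 4*x + 2*y**2 + 2*y - 1, f_y(x, y) = 4*x*y + 2*x - 6*y**2 + 2*y + 1.
  f_x(P) = 15, f_y(P) = -3 (gradient nonzero, so P is smooth).
Step 3: tangent line at P: 15·(x − -2) + -3·(y − -1) = 0.
Expanding: 15*x - 3*y + 27 = 0.


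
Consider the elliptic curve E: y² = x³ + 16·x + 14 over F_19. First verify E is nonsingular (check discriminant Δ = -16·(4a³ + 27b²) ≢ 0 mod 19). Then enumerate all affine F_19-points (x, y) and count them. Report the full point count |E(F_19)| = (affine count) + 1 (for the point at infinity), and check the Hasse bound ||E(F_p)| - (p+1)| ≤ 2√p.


Affine points = {(2, 4), (2, 15), (4, 3), (4, 16), (11, 1), (11, 18), (13, 5), (13, 14), (15, 0), (18, 4), (18, 15)}; affine count = 11; |E(F_19)| = 12.

Discriminant check: Δ ∝ 4a³ + 27b² = 4·16³ + 27·14² = 4·4096 + 27·196 ≡ 16 (mod 19). Nonzero ⇒ E is nonsingular.
For each x ∈ F_19, compute rhs = x³ + 16·x + 14 mod 19, then count y ∈ F_19 with y² ≡ rhs.
  x = 0: rhs = 14, matching y values: none (0 points).
  x = 1: rhs = 12, matching y values: none (0 points).
  x = 2: rhs = 16, matching y values: 4, 15 (2 points).
  x = 3: rhs = 13, matching y values: none (0 points).
  x = 4: rhs = 9, matching y values: 3, 16 (2 points).
  x = 5: rhs = 10, matching y values: none (0 points).
  x = 6: rhs = 3, matching y values: none (0 points).
  x = 7: rhs = 13, matching y values: none (0 points).
  x = 8: rhs = 8, matching y values: none (0 points).
  x = 9: rhs = 13, matching y values: none (0 points).
  x = 10: rhs = 15, matching y values: none (0 points).
  x = 11: rhs = 1, matching y values: 1, 18 (2 points).
  x = 12: rhs = 15, matching y values: none (0 points).
  x = 13: rhs = 6, matching y values: 5, 14 (2 points).
  x = 14: rhs = 18, matching y values: none (0 points).
  x = 15: rhs = 0, matching y values: 0 (1 points).
  x = 16: rhs = 15, matching y values: none (0 points).
  x = 17: rhs = 12, matching y values: none (0 points).
  x = 18: rhs = 16, matching y values: 4, 15 (2 points).
Total affine count: 11.
Full point count |E(F_19)| = 11 + 1 = 12.
Hasse bound: |12 − (19+1)| = |-8| = 8 ≤ 2√19 ≈ 8.7178 ✓.


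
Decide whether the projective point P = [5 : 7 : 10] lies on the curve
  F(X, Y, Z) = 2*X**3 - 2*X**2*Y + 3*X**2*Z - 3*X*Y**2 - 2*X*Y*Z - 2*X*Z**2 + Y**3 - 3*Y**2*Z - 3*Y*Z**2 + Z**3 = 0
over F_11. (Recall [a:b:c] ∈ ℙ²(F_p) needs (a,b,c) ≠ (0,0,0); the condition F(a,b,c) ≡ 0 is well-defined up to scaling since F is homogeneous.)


F(5,7,10) ≡ 3 (mod 11); P is NOT on the curve.

Evaluate F(5, 7, 10) term-by-term (mod 11).
  2*X**3 ↦ 2·125·1·1 = 250
  -2*X**2*Y ↦ -2·25·7·1 = -350
  3*X**2*Z ↦ 3·25·1·10 = 750
  -3*X*Y**2 ↦ -3·5·49·1 = -735
  -2*X*Y*Z ↦ -2·5·7·10 = -700
  -2*X*Z**2 ↦ -2·5·1·100 = -1000
  Y**3 ↦ 1·1·343·1 = 343
  -3*Y**2*Z ↦ -3·1·49·10 = -1470
  -3*Y*Z**2 ↦ -3·1·7·100 = -2100
  Z**3 ↦ 1·1·1·1000 = 1000
Sum: F(5, 7, 10) = (250) + (-350) + (750) + (-735) + (-700) + (-1000) + (343) + (-1470) + (-2100) + (1000) = -4012.
Reducing mod 11: -4012 ≡ 3 (mod 11).
Since F(a, b, c) ≡ 3 ≠ 0 (mod 11), P does NOT lie on the curve.


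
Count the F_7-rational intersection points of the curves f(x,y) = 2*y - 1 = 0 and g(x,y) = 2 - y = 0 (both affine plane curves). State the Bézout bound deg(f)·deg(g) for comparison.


Common zeros: ∅; count = 0; Bézout bound = 1.

deg(f) = 1, deg(g) = 1, so Bézout bound = 1.
Scan x ∈ F_7. For each x, list the y ∈ F_7 with f(x, y) ≡ 0 and those with g(x, y) ≡ 0 (mod 7); the common zeros in that column are the intersection.
  x = 0: f ≡ 0 at y ∈ {4}; g ≡ 0 at y ∈ {2}; common: ∅.
  x = 1: f ≡ 0 at y ∈ {4}; g ≡ 0 at y ∈ {2}; common: ∅.
  x = 2: f ≡ 0 at y ∈ {4}; g ≡ 0 at y ∈ {2}; common: ∅.
  x = 3: f ≡ 0 at y ∈ {4}; g ≡ 0 at y ∈ {2}; common: ∅.
  x = 4: f ≡ 0 at y ∈ {4}; g ≡ 0 at y ∈ {2}; common: ∅.
  x = 5: f ≡ 0 at y ∈ {4}; g ≡ 0 at y ∈ {2}; common: ∅.
  x = 6: f ≡ 0 at y ∈ {4}; g ≡ 0 at y ∈ {2}; common: ∅.
Collecting: common zeros = ∅, so the count is 0.
Comparison with the Bézout bound: 0 ≤ 1 = deg(f)·deg(g), as expected for curves with no common component (the affine F_7-count falls short of the bound because intersections may lie at infinity, over extension fields, or carry multiplicity).


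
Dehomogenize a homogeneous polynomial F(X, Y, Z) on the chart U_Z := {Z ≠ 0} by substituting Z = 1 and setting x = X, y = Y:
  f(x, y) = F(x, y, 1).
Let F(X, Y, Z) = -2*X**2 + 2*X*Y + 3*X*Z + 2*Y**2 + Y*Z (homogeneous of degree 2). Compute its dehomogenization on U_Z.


f(x, y) = -2*x**2 + 2*x*y + 3*x + 2*y**2 + y

On U_Z we set Z = 1. Each monomial c·X^i·Y^j·Z^k in F becomes c·x^i·y^j·1^k = c·x^i·y^j.
Substituting Z = 1: F(X, Y, 1) = -2*x**2 + 2*x*y + 3*x + 2*y**2 + y.
Note: deg(f) ≤ deg(F) = 2; strict inequality happens when F is divisible by Z (lost terms).


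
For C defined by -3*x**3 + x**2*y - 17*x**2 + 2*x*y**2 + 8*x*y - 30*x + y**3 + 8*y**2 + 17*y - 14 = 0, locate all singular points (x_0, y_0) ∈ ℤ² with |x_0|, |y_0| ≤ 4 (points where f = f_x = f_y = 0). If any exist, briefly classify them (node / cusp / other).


Singular points: {(-2, -1)}; classification: cusp.

Compute partial derivatives:
  f_x = -9*x**2 + 2*x*y - 34*x + 2*y**2 + 8*y - 30.
  f_y = x**2 + 4*x*y + 8*x + 3*y**2 + 16*y + 17.
Scan x_0 ∈ {−4, ..., 4}. For each x_0, f_y(x_0, y) is a polynomial in y; find its integer roots y ∈ {−4, ..., 4}, then test f_x and f at those candidates.
  x = -4: f_y(-4, y) = 3*y**2 + 1; no integer root y with |y| ≤ 4.
  x = -3: f_y(-3, y) = 3*y**2 + 4*y + 2; no integer root y with |y| ≤ 4.
  x = -2: f_y(-2, y) = 3*y**2 + 8*y + 5; vanishes at y ∈ {-1}. (-2, -1): f_x = 0, f = 0 — SINGULAR.
  x = -1: f_y(-1, y) = 3*y**2 + 12*y + 10; no integer root y with |y| ≤ 4.
  x = 0: f_y(0, y) = 3*y**2 + 16*y + 17; no integer root y with |y| ≤ 4.
  x = 1: f_y(1, y) = 3*y**2 + 20*y + 26; no integer root y with |y| ≤ 4.
  x = 2: f_y(2, y) = 3*y**2 + 24*y + 37; no integer root y with |y| ≤ 4.
  x = 3: f_y(3, y) = 3*y**2 + 28*y + 50; no integer root y with |y| ≤ 4.
  x = 4: f_y(4, y) = 3*y**2 + 32*y + 65; no integer root y with |y| ≤ 4.
Only singular point on the grid: (-2, -1).
Classify: substitute x = -2 + u, y = -1 + v and expand: f = -3*u**3 + u**2*v + 2*u*v**2 + v**3 + v**2.
No constant or linear terms (consistent with a singular point). Quadratic part: v**2. Cubic part: -3*u**3 + u**2*v + 2*u*v**2 + v**3.
The quadratic part v**2 is a perfect square, so there is a single (double) tangent line v = 0, i.e. y = -1. Restricting the cubic part to that line (v = 0) leaves -3*u**3 ≠ 0, so f is not divisible by v and the branch is v² ≈ 3*u**3 to lowest order — this is a cusp.
Classification: cusp.


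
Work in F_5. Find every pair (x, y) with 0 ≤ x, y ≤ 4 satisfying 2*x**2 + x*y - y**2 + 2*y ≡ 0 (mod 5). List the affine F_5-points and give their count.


Affine F_5-points: {(0, 0), (0, 2), (4, 2), (4, 4)}; count = 4.

For each of the 25 pairs (x, y) ∈ F_5², evaluate f(x, y) mod 5. Record the zeros.
  x = 0: [0↦0, 1↦1, 2↦0, 3↦2, 4↦2]  zeros at y ∈ {0, 2}
  x = 1: [0↦2, 1↦4, 2↦4, 3↦2, 4↦3]  zeros at y ∈ ∅
  x = 2: [0↦3, 1↦1, 2↦2, 3↦1, 4↦3]  zeros at y ∈ ∅
  x = 3: [0↦3, 1↦2, 2↦4, 3↦4, 4↦2]  zeros at y ∈ ∅
  x = 4: [0↦2, 1↦2, 2↦0, 3↦1, 4↦0]  zeros at y ∈ {2, 4}
Collecting zeros: affine points = {(0, 0), (0, 2), (4, 2), (4, 4)}.
Total count |C(F_5)_aff| = 4.


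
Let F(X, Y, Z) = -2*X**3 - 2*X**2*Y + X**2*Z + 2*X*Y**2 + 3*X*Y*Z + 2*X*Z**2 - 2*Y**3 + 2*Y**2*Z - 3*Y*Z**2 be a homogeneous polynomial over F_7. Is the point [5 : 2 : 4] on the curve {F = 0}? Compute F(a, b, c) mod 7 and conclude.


F(5,2,4) ≡ 4 (mod 7); P is NOT on the curve.

Evaluate F(5, 2, 4) term-by-term (mod 7).
  -2*X**3 ↦ -2·125·1·1 = -250
  -2*X**2*Y ↦ -2·25·2·1 = -100
  X**2*Z ↦ 1·25·1·4 = 100
  2*X*Y**2 ↦ 2·5·4·1 = 40
  3*X*Y*Z ↦ 3·5·2·4 = 120
  2*X*Z**2 ↦ 2·5·1·16 = 160
  -2*Y**3 ↦ -2·1·8·1 = -16
  2*Y**2*Z ↦ 2·1·4·4 = 32
  -3*Y*Z**2 ↦ -3·1·2·16 = -96
Sum: F(5, 2, 4) = (-250) + (-100) + (100) + (40) + (120) + (160) + (-16) + (32) + (-96) = -10.
Reducing mod 7: -10 ≡ 4 (mod 7).
Since F(a, b, c) ≡ 4 ≠ 0 (mod 7), P does NOT lie on the curve.


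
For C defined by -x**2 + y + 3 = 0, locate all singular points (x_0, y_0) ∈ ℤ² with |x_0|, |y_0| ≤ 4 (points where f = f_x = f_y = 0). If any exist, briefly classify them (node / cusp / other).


No singular points in the scanned grid; C is smooth there.

Compute partial derivatives:
  f_x = -2*x.
  f_y = 1.
f_y = 1 is a nonzero constant, so f_y never vanishes: no point (x, y) can satisfy f = f_x = f_y = 0. In particular no (x, y) ∈ {−4, ..., 4}² is singular; the curve is smooth.


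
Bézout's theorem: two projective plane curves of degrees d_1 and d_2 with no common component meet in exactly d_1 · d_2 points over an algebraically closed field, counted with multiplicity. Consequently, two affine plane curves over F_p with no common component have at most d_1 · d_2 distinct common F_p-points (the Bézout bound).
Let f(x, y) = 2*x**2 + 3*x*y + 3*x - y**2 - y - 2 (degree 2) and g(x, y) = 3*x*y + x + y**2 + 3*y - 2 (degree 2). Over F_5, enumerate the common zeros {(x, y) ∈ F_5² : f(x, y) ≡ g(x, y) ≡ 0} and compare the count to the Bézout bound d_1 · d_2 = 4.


Common zeros: ∅; count = 0; Bézout bound = 4.

deg(f) = 2, deg(g) = 2, so Bézout bound = 4.
Scan x ∈ F_5. For each x, list the y ∈ F_5 with f(x, y) ≡ 0 and those with g(x, y) ≡ 0 (mod 5); the common zeros in that column are the intersection.
  x = 0: f ≡ 0 at y ∈ ∅; g ≡ 0 at y ∈ ∅; common: ∅.
  x = 1: f ≡ 0 at y ∈ {3, 4}; g ≡ 0 at y ∈ {2}; common: ∅.
  x = 2: f ≡ 0 at y ∈ ∅; g ≡ 0 at y ∈ {0, 1}; common: ∅.
  x = 3: f ≡ 0 at y ∈ {0, 3}; g ≡ 0 at y ∈ {4}; common: ∅.
  x = 4: f ≡ 0 at y ∈ {2, 4}; g ≡ 0 at y ∈ ∅; common: ∅.
Collecting: common zeros = ∅, so the count is 0.
Comparison with the Bézout bound: 0 ≤ 4 = deg(f)·deg(g), as expected for curves with no common component (the affine F_5-count falls short of the bound because intersections may lie at infinity, over extension fields, or carry multiplicity).


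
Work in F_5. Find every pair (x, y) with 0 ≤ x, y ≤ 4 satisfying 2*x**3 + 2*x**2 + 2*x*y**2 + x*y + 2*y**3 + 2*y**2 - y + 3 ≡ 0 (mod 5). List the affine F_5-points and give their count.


Affine F_5-points: {(0, 2), (2, 4), (3, 0), (4, 2)}; count = 4.

For each of the 25 pairs (x, y) ∈ F_5², evaluate f(x, y) mod 5. Record the zeros.
  x = 0: [0↦3, 1↦1, 2↦0, 3↦2, 4↦4]  zeros at y ∈ {2}
  x = 1: [0↦2, 1↦3, 2↦4, 3↦2, 4↦4]  zeros at y ∈ ∅
  x = 2: [0↦2, 1↦1, 2↦4, 3↦3, 4↦0]  zeros at y ∈ {4}
  x = 3: [0↦0, 1↦2, 2↦2, 3↦2, 4↦4]  zeros at y ∈ {0}
  x = 4: [0↦3, 1↦3, 2↦0, 3↦1, 4↦3]  zeros at y ∈ {2}
Collecting zeros: affine points = {(0, 2), (2, 4), (3, 0), (4, 2)}.
Total count |C(F_5)_aff| = 4.


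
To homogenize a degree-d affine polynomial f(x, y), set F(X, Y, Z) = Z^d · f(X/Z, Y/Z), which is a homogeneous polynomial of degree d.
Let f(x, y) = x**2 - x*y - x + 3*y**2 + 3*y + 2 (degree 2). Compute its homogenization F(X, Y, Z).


F(X, Y, Z) = X**2 - X*Y - X*Z + 3*Y**2 + 3*Y*Z + 2*Z**2

deg(f) = 2.
Substitute x = X/Z, y = Y/Z into f, then multiply by Z^2.
  monomial 1·x^2·y^0 ↦ 1·X^2·Y^0·Z^0.
  monomial -1·x^1·y^1 ↦ -1·X^1·Y^1·Z^0.
  monomial -1·x^1·y^0 ↦ -1·X^1·Y^0·Z^1.
  monomial 3·x^0·y^2 ↦ 3·X^0·Y^2·Z^0.
  monomial 3·x^0·y^1 ↦ 3·X^0·Y^1·Z^1.
  monomial 2·x^0·y^0 ↦ 2·X^0·Y^0·Z^2.
Collecting: F(X, Y, Z) = X**2 - X*Y - X*Z + 3*Y**2 + 3*Y*Z + 2*Z**2.


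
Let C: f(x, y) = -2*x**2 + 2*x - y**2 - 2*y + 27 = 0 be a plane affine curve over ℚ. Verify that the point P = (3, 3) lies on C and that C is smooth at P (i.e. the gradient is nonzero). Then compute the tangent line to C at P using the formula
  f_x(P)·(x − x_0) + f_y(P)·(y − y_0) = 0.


Tangent line at P: -10*x - 8*y + 54 = 0.

Step 1: f(3, 3) = 0, so P lies on C.
Step 2: partial derivatives
  f_x(x, y) = 2 - 4*x, f_y(x, y) = -2*y - 2.
  f_x(P) = -10, f_y(P) = -8 (gradient nonzero, so P is smooth).
Step 3: tangent line at P: -10·(x − 3) + -8·(y − 3) = 0.
Expanding: -10*x - 8*y + 54 = 0.


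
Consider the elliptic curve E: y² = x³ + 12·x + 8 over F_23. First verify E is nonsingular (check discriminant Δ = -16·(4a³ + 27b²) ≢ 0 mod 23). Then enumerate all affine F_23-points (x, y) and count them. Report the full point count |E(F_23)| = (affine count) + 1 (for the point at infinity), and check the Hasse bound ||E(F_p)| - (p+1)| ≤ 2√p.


Affine points = {(0, 10), (0, 13), (3, 5), (3, 18), (5, 3), (5, 20), (8, 8), (8, 15), (10, 1), (10, 22), (16, 8), (16, 15), (22, 8), (22, 15)}; affine count = 14; |E(F_23)| = 15.

Discriminant check: Δ ∝ 4a³ + 27b² = 4·12³ + 27·8² = 4·1728 + 27·64 ≡ 15 (mod 23). Nonzero ⇒ E is nonsingular.
For each x ∈ F_23, compute rhs = x³ + 12·x + 8 mod 23, then count y ∈ F_23 with y² ≡ rhs.
  x = 0: rhs = 8, matching y values: 10, 13 (2 points).
  x = 1: rhs = 21, matching y values: none (0 points).
  x = 2: rhs = 17, matching y values: none (0 points).
  x = 3: rhs = 2, matching y values: 5, 18 (2 points).
  x = 4: rhs = 5, matching y values: none (0 points).
  x = 5: rhs = 9, matching y values: 3, 20 (2 points).
  x = 6: rhs = 20, matching y values: none (0 points).
  x = 7: rhs = 21, matching y values: none (0 points).
  x = 8: rhs = 18, matching y values: 8, 15 (2 points).
  x = 9: rhs = 17, matching y values: none (0 points).
  x = 10: rhs = 1, matching y values: 1, 22 (2 points).
  x = 11: rhs = 22, matching y values: none (0 points).
  x = 12: rhs = 17, matching y values: none (0 points).
  x = 13: rhs = 15, matching y values: none (0 points).
  x = 14: rhs = 22, matching y values: none (0 points).
  x = 15: rhs = 21, matching y values: none (0 points).
  x = 16: rhs = 18, matching y values: 8, 15 (2 points).
  x = 17: rhs = 19, matching y values: none (0 points).
  x = 18: rhs = 7, matching y values: none (0 points).
  x = 19: rhs = 11, matching y values: none (0 points).
  x = 20: rhs = 14, matching y values: none (0 points).
  x = 21: rhs = 22, matching y values: none (0 points).
  x = 22: rhs = 18, matching y values: 8, 15 (2 points).
Total affine count: 14.
Full point count |E(F_23)| = 14 + 1 = 15.
Hasse bound: |15 − (23+1)| = |-9| = 9 ≤ 2√23 ≈ 9.5917 ✓.


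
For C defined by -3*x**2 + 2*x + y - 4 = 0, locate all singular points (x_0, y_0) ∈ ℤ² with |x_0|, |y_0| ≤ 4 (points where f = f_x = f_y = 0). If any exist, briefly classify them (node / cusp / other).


No singular points in the scanned grid; C is smooth there.

Compute partial derivatives:
  f_x = 2 - 6*x.
  f_y = 1.
f_y = 1 is a nonzero constant, so f_y never vanishes: no point (x, y) can satisfy f = f_x = f_y = 0. In particular no (x, y) ∈ {−4, ..., 4}² is singular; the curve is smooth.


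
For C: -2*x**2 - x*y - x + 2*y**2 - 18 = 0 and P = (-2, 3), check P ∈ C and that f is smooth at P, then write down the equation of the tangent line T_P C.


Tangent line at P: 4*x + 14*y - 34 = 0.

Step 1: f(-2, 3) = 0, so P lies on C.
Step 2: partial derivatives
  f_x(x, y) = -4*x - y - 1, f_y(x, y) = -x + 4*y.
  f_x(P) = 4, f_y(P) = 14 (gradient nonzero, so P is smooth).
Step 3: tangent line at P: 4·(x − -2) + 14·(y − 3) = 0.
Expanding: 4*x + 14*y - 34 = 0.
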